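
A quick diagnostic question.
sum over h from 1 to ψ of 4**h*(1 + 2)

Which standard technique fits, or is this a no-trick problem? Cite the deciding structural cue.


Verdict: the geometric series formula — the ratio of consecutive terms is the constant 4, independent of the index — a geometric sum.


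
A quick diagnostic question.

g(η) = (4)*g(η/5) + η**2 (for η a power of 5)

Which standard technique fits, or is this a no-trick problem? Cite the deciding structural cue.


Verdict: the master substitution — the argument shrinks by the factor 5, so measure the index on a logarithmic scale and the recursion becomes a shift.


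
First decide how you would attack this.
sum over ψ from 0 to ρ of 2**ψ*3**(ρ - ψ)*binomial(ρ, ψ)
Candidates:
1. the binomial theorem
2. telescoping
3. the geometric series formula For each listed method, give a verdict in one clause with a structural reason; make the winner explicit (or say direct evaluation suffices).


Best approach: the binomial theorem — the binomial coefficients weight matched powers of 2 and 3, which is exactly the expansion of a binomial power.
- the binomial theorem: applicable, and directly so.
- telescoping: as presented, consecutive terms share no shifted copy to cancel against — no rewrite is on display to change that.
- the geometric series formula — there is no constant term-to-term ratio.


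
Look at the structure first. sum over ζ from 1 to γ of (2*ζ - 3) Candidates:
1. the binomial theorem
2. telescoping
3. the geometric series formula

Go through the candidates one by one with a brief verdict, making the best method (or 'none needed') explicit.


Verdict: no special technique — no ratio, no shift structure, no binomial pattern: sum the constant-multiple powers of ζ with known formulas.
- the binomial theorem: no binomial coefficients pair with matched powers.
- telescoping — as presented, consecutive terms share no shifted copy to cancel against — no rewrite is on display to change that.
- the geometric series formula — no single multiplier carries one term to the next throughout the sum.


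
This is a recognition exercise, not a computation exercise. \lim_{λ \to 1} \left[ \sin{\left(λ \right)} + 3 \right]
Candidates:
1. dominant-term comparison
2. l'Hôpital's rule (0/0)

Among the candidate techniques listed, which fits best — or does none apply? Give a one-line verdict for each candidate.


Method: no special technique — no denominator vanishes and nothing blows up at 1: direct substitution is the whole computation.
- dominant-term comparison — no ranking of term growth rates resolves the limit here.
- l'Hôpital's rule (0/0): evaluation at the point is determinate, so the rule has nothing to repair.


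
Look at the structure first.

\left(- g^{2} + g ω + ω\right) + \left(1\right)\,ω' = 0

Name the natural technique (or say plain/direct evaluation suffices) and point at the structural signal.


Technique: a linear integrating factor — linear in the unknown with genuine forcing: multiply through by the exponential of the integrated coefficient and the left side closes into one derivative.


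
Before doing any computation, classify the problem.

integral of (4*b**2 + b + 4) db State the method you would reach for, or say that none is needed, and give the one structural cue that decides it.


Best approach: no special technique — a term-by-term power-rule job in b; no substitution or rearrangement earns its keep here.


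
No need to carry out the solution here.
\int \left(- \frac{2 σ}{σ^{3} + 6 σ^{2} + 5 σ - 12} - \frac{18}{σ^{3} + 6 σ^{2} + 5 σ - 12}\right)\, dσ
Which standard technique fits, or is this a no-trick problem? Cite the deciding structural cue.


Method: partial fractions — a proper rational integrand whose denominator splits into simpler factors — decompose into partial fractions first.


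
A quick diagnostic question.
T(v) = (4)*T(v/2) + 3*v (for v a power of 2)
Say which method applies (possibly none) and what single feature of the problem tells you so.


Diagnosis: the master substitution — the recursive call is at index v/2 rather than a shift, a divide-and-conquer shape — substituting v = 2^m linearizes it.


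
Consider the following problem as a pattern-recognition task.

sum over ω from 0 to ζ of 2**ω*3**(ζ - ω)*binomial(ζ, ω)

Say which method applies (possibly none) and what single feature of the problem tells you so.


Best approach: the binomial theorem — the summand is term ω of a binomial expansion in 2 and 3; the whole sum is a single power.


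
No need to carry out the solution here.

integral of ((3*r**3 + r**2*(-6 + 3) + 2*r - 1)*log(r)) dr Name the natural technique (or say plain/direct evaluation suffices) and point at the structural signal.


Best approach: integration by parts — logs resist antidifferentiation but differentiate beautifully; pair log(r) with the polynomial (3*r**3 + r**2*(-6 + 3) + 2*r - 1) via parts.


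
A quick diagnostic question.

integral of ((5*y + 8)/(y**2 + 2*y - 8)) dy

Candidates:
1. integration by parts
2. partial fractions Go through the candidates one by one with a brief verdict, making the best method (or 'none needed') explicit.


Technique: partial fractions — once y**2 + 2*y - 8 is factored, each root contributes a simple-fraction term; integrate them one at a time.
- integration by parts: the nonconstant-polynomial-times-standard-kernel pattern (an exp, sine, cosine, or logarithm partner) is absent.
- partial fractions: applies; the problem has the shape this method handles.


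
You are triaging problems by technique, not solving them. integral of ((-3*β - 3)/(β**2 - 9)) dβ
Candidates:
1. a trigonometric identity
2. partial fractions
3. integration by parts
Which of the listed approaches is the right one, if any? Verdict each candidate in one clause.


Method: partial fractions — the integrand is a proper rational function and its denominator β**2 - 9 factors into distinct pieces, so it splits into simple fractions.
- a trigonometric identity: there is no trigonometric structure at all — the integrand carries no sine or cosine to rewrite.
- partial fractions — yes, a natural case for it.
- integration by parts: no split into a nonconstant polynomial times one of the standard kernels — exp, sine, or cosine of a linear argument, or a logarithm — applies here.


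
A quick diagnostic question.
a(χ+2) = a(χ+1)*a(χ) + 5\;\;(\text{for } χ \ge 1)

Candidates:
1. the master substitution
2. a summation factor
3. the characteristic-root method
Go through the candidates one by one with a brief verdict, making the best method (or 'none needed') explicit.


Verdict: no special technique — the recurrence is nonlinear in the sequence terms; no linear-recurrence method fits it as written — one iterates or studies it directly.
- the master substitution — the recursion shifts the index rather than dividing it.
- a summation factor: the recursion is nonlinear — outside the first-order linear family a summation factor addresses.
- the characteristic-root method — the recursion is nonlinear in the sequence values, so no linear-modes ansatz applies.


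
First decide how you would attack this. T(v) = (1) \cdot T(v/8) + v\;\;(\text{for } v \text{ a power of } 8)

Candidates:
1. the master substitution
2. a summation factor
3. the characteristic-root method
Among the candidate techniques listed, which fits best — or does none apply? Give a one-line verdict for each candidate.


Verdict: the master substitution — the argument contracts 8-fold per step: reindex v exponentially and solve the linear recurrence in the new index.
- the master substitution: yes, a natural case for it.
- a summation factor — a divided-index call is outside the fixed-shift first-order family a summation factor normalizes.
- the characteristic-root method: the recursion divides its index rather than shifting it — outside the constant-shift family the root method covers.


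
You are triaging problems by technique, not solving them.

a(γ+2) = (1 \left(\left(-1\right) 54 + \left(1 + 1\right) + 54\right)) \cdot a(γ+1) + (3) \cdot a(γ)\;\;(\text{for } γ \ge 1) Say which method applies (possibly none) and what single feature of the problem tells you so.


Verdict: the characteristic-root method — no index-dependence in the weights and nothing inhomogeneous: classic characteristic-equation setup.


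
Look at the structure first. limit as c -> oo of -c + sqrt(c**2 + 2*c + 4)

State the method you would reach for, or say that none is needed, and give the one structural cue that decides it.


Best approach: conjugate multiplication — both pieces blow up but their difference is finite; the conjugate trick rationalizes sqrt(c**2 + 2*c + 4) - c.


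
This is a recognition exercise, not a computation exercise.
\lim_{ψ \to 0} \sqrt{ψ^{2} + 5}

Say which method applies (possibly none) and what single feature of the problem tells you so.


Best approach: no special technique — no zero denominators, no indeterminate clash at 0 — substitute and read off the value.


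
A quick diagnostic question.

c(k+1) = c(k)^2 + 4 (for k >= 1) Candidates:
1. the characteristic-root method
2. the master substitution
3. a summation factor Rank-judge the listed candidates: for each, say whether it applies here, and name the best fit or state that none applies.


Best approach: no special technique — the new term depends nonlinearly on the old ones, which disqualifies every superposition-based technique.
- the characteristic-root method: nonlinearity rules out exponential-mode superposition from the start.
- the master substitution: the recursive argument is a shift of the index, not a fixed fraction of it.
- a summation factor: the recursion is nonlinear — outside the first-order linear family a summation factor addresses.


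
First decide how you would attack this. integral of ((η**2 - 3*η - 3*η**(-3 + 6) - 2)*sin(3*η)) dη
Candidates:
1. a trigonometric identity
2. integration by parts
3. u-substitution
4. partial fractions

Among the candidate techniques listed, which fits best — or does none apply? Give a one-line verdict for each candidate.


Method: integration by parts — a polynomial (η**2 - 3*η - 3*η**(-3 + 6) - 2) against the kernel sin(3*η) is the signature bounded-ladder case for integration by parts.
- a trigonometric identity — no identity rewrites this into an easier trigonometric form.
- integration by parts — yes — fits the structure here.
- u-substitution — no subexpression of the integrand pairs with its own derivative as a factor — individual terms may offer their own substitutions, but any change of variable covering the whole integral would have to be constructed from outside the expression.
- partial fractions — the expression is not a ratio of polynomials that decomposes further.


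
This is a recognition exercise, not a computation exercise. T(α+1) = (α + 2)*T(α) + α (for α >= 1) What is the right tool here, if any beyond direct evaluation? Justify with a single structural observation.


Best approach: a summation factor — it is first-order linear but the coefficient α + 2 depends on the index, so multiply through by a summation factor to telescope it.


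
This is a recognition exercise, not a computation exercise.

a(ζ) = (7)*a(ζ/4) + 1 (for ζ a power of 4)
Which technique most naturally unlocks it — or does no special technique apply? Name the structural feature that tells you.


Technique: the master substitution — a divide-and-conquer shape: argument ζ/4, so change variables with ζ = 4^m and solve the linear version.


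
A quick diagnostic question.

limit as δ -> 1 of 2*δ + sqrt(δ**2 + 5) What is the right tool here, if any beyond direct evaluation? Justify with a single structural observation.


Diagnosis: no special technique — no zero denominators, no indeterminate clash at 1 — substitute and read off the value.


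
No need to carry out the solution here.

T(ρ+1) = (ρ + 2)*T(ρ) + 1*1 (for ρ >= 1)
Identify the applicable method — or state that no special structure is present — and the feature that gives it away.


Technique: a summation factor — it is first-order linear but the coefficient ρ + 2 depends on the index, so multiply through by a summation factor to telescope it.


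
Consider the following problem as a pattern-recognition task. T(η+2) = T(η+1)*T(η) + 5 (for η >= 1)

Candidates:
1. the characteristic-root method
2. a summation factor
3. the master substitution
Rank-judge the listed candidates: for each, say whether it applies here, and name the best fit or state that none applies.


Method: no special technique — this one you iterate or analyze qualitatively: the nonlinearity defeats linear solution methods.
- the characteristic-root method: the recursion is nonlinear in the sequence values, so no linear-modes ansatz applies.
- a summation factor — no summation factor applies — the rule is not linear in the sequence values.
- the master substitution — the recursion shifts the index rather than dividing it.


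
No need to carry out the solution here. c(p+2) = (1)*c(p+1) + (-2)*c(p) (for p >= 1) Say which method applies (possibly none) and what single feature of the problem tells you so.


Best approach: the characteristic-root method — fixed numeric weights on consecutive terms and no forcing term added: the root method in its home territory.


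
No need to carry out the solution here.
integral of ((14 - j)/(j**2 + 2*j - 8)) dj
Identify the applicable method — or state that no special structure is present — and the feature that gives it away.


Technique: partial fractions — a proper rational integrand whose denominator splits into simpler factors — decompose into partial fractions first.


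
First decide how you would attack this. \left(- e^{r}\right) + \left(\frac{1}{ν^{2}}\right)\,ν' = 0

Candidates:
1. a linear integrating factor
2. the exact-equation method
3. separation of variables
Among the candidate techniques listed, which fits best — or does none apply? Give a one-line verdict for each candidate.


Diagnosis: separation of variables — a product of single-variable factors, e^{r} and ν^{2} — the textbook separable form.
- a linear integrating factor: the unknown enters nonlinearly (through a power, a denominator, or a transcendental function), which the linear integrating-factor recipe cannot absorb as-is — any repair would come from a preliminary substitution, not the factor.
- the exact-equation method: any potential here is of the trivial single-variable kind; the exact method earns its name only with genuine cross terms.
- separation of variables — applies; the problem has the shape this method handles.


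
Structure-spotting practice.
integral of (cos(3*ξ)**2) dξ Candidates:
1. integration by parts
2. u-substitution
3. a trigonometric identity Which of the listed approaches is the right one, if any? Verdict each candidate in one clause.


Method: a trigonometric identity — reduce cos(3*ξ)**2 with the power-reduction formula and the integral becomes first-degree trigonometry.
- integration by parts — not the fit here: there is no polynomial factor to ladder down — parts can still close the trigonometric product by recursion, though the identity rewrite is the direct route.
- u-substitution — no subexpression of the integrand pairs with its own derivative as a factor — individual terms may offer their own substitutions, but any change of variable covering the whole integral would have to be constructed from outside the expression.
- a trigonometric identity: yes — fits the structure here.


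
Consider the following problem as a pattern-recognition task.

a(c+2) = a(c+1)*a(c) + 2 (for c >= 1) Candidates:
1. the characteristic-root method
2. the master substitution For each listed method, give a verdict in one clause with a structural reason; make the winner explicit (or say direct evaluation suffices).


Diagnosis: no special technique — each new value is a nonlinear function of earlier ones — scaling arguments and superposition both fail.
- the characteristic-root method: nonlinearity rules out exponential-mode superposition from the start.
- the master substitution — no fixed divisor shrinks the index between calls.


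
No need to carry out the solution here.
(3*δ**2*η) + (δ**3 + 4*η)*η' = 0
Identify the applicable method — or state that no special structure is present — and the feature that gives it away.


Best approach: the exact-equation method — checking ∂/∂η of 3*δ**2*η against ∂/∂δ of δ**3 + 4*η: they match — the equation is exact as it stands.


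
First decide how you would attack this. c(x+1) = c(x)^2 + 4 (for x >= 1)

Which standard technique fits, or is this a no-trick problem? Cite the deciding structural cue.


Best approach: no special technique — a nonlinear dependence on earlier terms breaks linearity, and with it every superposition-based closed form.


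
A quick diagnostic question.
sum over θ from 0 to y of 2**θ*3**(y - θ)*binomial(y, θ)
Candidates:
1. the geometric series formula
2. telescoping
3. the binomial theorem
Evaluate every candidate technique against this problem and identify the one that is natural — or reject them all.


Best approach: the binomial theorem — the summand is term θ of a binomial expansion in 2 and 3; the whole sum is a single power.
- the geometric series formula — the term-to-term ratio drifts with the index — the one thing the geometric formula cannot absorb.
- telescoping: in the displayed form, no term reappears at a neighboring index to cancel against.
- the binomial theorem: yes — fits the structure here.


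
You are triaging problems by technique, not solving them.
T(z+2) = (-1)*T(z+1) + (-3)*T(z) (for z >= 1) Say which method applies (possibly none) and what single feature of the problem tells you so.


Best approach: the characteristic-root method — this is the constant-coefficient homogeneous case — the whole solution in z reduces to a polynomial's roots.


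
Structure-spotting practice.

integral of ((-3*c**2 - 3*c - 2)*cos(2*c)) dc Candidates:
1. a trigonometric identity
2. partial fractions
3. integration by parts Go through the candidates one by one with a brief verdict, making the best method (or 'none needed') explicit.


Best approach: integration by parts — a polynomial factor -3*c**2 - 3*c - 2 multiplies cos(2*c); differentiating -3*c**2 - 3*c - 2 lowers its degree while cos(2*c) integrates cleanly, so parts wins.
- a trigonometric identity: neither the even-power reduction nor the product-to-sum identity applies to this structure.
- partial fractions — there is no rational-function structure to decompose.
- integration by parts — yes — fits the structure here.


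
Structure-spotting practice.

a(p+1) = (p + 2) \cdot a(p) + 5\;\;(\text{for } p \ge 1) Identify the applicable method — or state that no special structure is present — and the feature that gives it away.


Diagnosis: a summation factor — the coefficient p + 2 drifts with the index, so no fixed root exists; normalizing by the cumulative product telescopes it.


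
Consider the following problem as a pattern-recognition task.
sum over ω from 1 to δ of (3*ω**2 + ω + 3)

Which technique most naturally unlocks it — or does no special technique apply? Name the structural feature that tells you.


Technique: no special technique — constant-multiple powers of ω with no cancellation partners and no common ratio — use the standard power-sum formulas.


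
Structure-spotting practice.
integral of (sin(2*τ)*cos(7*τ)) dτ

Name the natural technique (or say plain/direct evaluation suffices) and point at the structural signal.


Method: a trigonometric identity — the product sin(2*τ)*cos(7*τ) converts to a sum of single-frequency sinusoids via the product-to-sum identity.


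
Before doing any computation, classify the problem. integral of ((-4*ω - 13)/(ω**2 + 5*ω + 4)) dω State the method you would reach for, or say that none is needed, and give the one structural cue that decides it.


Diagnosis: partial fractions — the denominator ω**2 + 5*ω + 4 factors, so the quotient decomposes into elementary partial fractions term by term.


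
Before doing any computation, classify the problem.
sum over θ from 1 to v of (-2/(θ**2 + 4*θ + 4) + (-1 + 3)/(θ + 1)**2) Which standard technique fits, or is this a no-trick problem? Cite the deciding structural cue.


Method: telescoping — the piece each term subtracts is (-1 + 3)/(θ + 1)**2 advanced by one index, and it reappears with a plus sign leading the following term — the sum collapses to its boundary terms.


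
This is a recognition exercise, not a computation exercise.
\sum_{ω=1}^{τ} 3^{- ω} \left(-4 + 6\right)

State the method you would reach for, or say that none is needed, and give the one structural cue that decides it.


Method: the geometric series formula — consecutive terms stand in a fixed index-free ratio — the geometric sum formula closes it.


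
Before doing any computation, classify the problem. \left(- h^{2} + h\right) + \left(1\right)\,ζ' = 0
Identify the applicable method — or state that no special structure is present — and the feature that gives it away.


Verdict: no special technique — solved for the derivative, no ζ appears — this is antidifferentiation in h wearing ODE clothing.


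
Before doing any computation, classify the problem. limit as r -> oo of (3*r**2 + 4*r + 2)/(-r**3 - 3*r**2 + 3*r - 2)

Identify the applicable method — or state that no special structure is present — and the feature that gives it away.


Method: dominant-term comparison — growth-rate triage: the leading powers of r decide the limit, everything else is noise. Differentiating the expression as a single quotient would eventually settle it as well; matching dominant growth settles it immediately.


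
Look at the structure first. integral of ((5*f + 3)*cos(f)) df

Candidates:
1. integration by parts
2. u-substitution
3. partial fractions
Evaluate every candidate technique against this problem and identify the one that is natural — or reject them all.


Verdict: integration by parts — the integrand splits as 5*f + 3 times cos(f) — repeatedly differentiating the polynomial part kills it, which is the parts ladder.
- integration by parts: applies; the problem has the shape this method handles.
- u-substitution: no subexpression of the integrand pairs with its own derivative as a factor — individual terms may offer their own substitutions, but any change of variable covering the whole integral would have to be constructed from outside the expression.
- partial fractions: there is no rational-function structure to decompose.


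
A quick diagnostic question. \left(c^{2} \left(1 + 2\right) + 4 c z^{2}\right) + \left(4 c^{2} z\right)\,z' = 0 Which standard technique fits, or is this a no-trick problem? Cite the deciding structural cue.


Diagnosis: the exact-equation method — because the two cross partials coincide, the form is conservative as written — recover its potential in (c, z).


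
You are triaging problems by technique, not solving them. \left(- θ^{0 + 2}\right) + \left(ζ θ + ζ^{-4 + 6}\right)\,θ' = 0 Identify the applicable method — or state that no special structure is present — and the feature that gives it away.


Best approach: the homogeneous substitution — scaling ζ and θ together leaves the slope fixed — it depends only on θ/ζ, so substitute the ratio. A Bernoulli-style rewrite — possibly after exchanging which variable is treated as dependent — would work as well; the homogeneous substitution is the more immediate reading here.


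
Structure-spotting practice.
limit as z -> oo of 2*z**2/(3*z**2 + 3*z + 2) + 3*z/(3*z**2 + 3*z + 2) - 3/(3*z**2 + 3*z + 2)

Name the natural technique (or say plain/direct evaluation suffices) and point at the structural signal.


Technique: dominant-term comparison — divide through by the highest power of z; every lower-order term dies and the dominant terms decide the limit. l'Hôpital's at-infinity variant applies to the expression viewed as a single quotient; the leading-term comparison is the direct route.


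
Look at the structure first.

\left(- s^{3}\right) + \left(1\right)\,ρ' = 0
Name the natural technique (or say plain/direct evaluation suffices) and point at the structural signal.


Method: no special technique — with ρ absent the equation is not coupled at all: direct integration in s.


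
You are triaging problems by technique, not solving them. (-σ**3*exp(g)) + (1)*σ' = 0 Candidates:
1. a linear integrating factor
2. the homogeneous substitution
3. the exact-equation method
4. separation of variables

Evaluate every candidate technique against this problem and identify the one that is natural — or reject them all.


Verdict: separation of variables — separating collects all σ-dependence with the derivative and leaves all g-dependence opposite: variables separate.
- a linear integrating factor — a nonlinear term in the unknown puts this outside the integrating-factor template.
- the homogeneous substitution: the slope does not depend on the ratio of the variables alone.
- the exact-equation method — the mixed partial derivatives differ, so the left side is not a total differential.
- separation of variables: a fit — the right tool for this form.


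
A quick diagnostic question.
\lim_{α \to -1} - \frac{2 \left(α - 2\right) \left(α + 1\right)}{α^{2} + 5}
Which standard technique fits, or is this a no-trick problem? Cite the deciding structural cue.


Method: no special technique — the expression is continuous at the evaluation point — substitute directly; no indeterminate form appears.


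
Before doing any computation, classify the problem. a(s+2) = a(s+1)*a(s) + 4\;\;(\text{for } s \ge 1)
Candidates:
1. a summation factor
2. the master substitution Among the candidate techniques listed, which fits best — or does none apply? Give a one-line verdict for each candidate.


Technique: no special technique — the recurrence is nonlinear in the sequence values; study it directly, no linear machinery applies.
- a summation factor: the recursion is nonlinear — outside the first-order linear family a summation factor addresses.
- the master substitution — this is shift-type recursion, outside the divide-and-conquer template.


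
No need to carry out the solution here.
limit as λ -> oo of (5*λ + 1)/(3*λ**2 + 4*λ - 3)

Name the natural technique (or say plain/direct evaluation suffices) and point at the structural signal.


Technique: dominant-term comparison — divide through by the highest power of λ; every lower-order term dies and the dominant terms decide the limit. l'Hôpital's at-infinity variant applies to the expression viewed as a single quotient; the leading-term comparison is the direct route.


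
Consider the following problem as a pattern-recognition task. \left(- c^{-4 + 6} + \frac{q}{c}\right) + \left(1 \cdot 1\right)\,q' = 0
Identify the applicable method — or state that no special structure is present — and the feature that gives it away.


Method: a linear integrating factor — the unknown enters only to the first power against a nonzero forcing term — the integrating-factor template applies directly.


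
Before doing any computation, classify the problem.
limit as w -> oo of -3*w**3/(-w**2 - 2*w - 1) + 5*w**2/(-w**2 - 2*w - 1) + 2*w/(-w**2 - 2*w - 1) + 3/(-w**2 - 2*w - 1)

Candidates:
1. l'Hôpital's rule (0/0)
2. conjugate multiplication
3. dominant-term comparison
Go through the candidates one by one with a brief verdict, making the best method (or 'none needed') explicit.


Technique: dominant-term comparison — divide by the highest power of w present: lower-order terms vanish and the dominant ratio remains.
- l'Hôpital's rule (0/0): as a single quotient the expression runs to ∞/∞ at the limit point — an at-infinity form of the rule would apply, though the leading-growth comparison is the direct reading.
- conjugate multiplication — multiplying by a conjugate would not remove any indeterminacy here.
- dominant-term comparison: applies; the problem has the shape this method handles.


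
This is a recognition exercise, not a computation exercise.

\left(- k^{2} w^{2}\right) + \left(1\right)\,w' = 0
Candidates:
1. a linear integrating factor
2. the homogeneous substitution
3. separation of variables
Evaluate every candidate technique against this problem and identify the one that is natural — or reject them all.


Verdict: separation of variables — solved for the derivative, the right side factors as k^{2} times w^{2} — all k-dependence separates from all w-dependence.
- a linear integrating factor — the unknown enters nonlinearly (through a power, a denominator, or a transcendental function), which the linear integrating-factor recipe cannot absorb as-is — any repair would come from a preliminary substitution, not the factor.
- the homogeneous substitution — the slope changes under joint rescaling, failing the degree-zero test.
- separation of variables: yes — fits the structure here.


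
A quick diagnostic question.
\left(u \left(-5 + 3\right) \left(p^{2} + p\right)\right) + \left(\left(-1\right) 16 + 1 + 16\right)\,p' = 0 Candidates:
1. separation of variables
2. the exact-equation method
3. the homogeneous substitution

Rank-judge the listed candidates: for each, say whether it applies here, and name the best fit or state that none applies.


Best approach: separation of variables — separating collects all p-dependence with the derivative and leaves all u-dependence opposite: variables separate. A Bernoulli substitution applies to this equation as given; separation takes the same equation in its displayed form.
- separation of variables: yes, a natural case for it.
- the exact-equation method — the mixed partial derivatives differ, so the left side is not a total differential.
- the homogeneous substitution: the slope changes under joint rescaling, failing the degree-zero test.


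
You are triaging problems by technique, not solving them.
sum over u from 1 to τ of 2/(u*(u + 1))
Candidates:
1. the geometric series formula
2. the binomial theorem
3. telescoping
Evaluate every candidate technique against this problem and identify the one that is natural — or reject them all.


Verdict: telescoping — the denominator's roots in 2/(u*(u + 1)) sit an integer apart: decomposition produces a self-cancelling chain.
- the geometric series formula — no single multiplier carries one term to the next throughout the sum.
- the binomial theorem — the terms do not reassemble into a binomial power.
- telescoping — applies; the problem has the shape this method handles.


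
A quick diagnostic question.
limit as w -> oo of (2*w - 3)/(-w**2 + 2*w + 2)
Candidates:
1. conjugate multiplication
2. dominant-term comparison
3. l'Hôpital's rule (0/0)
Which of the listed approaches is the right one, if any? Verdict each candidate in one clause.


Best approach: dominant-term comparison — at large w only the top-degree terms survive; compare the leading terms and the limit falls out.
- conjugate multiplication: multiplying by a conjugate would not remove any indeterminacy here.
- dominant-term comparison — applies; the problem has the shape this method handles.
- l'Hôpital's rule (0/0): no 0/0 form appears: written as one quotient, top and bottom both grow without bound, and the ratio is decided by their leading terms.


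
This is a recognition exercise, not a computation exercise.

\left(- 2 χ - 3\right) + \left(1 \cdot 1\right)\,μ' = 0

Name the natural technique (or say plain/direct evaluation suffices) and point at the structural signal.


Verdict: no special technique — with μ absent the equation is not coupled at all: direct integration in χ.


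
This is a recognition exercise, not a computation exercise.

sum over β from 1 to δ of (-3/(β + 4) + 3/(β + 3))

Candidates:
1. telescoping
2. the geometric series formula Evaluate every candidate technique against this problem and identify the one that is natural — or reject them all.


Verdict: telescoping — the generic term is a one-step difference of 3/(β + 3), so partial sums shortcut to endpoint evaluation.
- telescoping: applies; the problem has the shape this method handles.
- the geometric series formula — the ratio of consecutive terms depends on the index.


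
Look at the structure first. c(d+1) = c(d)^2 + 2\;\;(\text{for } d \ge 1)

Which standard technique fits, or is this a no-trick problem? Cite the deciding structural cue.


Verdict: no special technique — the new term depends nonlinearly on the old ones, which disqualifies every superposition-based technique.


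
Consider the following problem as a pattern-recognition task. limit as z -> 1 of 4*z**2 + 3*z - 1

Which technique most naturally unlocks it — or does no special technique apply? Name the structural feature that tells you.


Best approach: no special technique — no vanishing denominator and no indeterminate clash at the point — evaluation is immediate.


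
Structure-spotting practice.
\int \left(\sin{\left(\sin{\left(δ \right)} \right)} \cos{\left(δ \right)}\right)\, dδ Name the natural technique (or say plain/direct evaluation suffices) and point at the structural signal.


Technique: u-substitution — structure check: outer function, inner expression \sin{\left(δ \right)}, inner derivative as a factor — the classic u = \sin{\left(δ \right)} pattern.


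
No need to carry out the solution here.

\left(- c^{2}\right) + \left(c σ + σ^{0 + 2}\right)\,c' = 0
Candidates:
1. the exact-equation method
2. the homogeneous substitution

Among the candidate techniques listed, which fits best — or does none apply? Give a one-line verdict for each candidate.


Diagnosis: the homogeneous substitution — scaling σ and c together leaves the slope fixed — it depends only on c/σ, so substitute the ratio. A Bernoulli substitution after rearrangement (possibly exchanging dependent and independent variable) is a fair alternative; the homogeneous route works on the equation as it stands.
- the exact-equation method: exactness fails on the nose — the mixed partials do not match.
- the homogeneous substitution — applies; the problem has the shape this method handles.


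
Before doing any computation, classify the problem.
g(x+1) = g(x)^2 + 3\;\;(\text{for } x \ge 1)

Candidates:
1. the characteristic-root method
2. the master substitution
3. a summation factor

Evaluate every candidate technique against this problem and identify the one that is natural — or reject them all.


Method: no special technique — each new value is a nonlinear function of earlier ones — scaling arguments and superposition both fail.
- the characteristic-root method: nonlinearity rules out exponential-mode superposition from the start.
- the master substitution — no fixed divisor shrinks the index between calls.
- a summation factor: the recursion is nonlinear — outside the first-order linear family a summation factor addresses.


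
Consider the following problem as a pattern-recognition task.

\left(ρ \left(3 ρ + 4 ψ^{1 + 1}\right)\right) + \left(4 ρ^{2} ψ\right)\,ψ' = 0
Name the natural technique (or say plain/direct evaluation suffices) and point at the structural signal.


Method: the exact-equation method — the cross partial derivatives of ρ \left(3 ρ + 4 ψ^{1 + 1}\right) and 4 ρ^{2} ψ agree, so the left side is the total differential of one potential in ρ and ψ.


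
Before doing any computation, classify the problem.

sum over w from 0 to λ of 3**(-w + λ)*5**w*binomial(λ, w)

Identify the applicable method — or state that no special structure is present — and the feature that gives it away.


Diagnosis: the binomial theorem — the binomial coefficients weight matched powers of 5 and 3, which is exactly the expansion of a binomial power.


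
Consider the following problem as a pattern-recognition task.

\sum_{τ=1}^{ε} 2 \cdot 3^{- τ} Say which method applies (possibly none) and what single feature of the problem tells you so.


Best approach: the geometric series formula — consecutive terms stand in a fixed index-free ratio — the geometric sum formula closes it.


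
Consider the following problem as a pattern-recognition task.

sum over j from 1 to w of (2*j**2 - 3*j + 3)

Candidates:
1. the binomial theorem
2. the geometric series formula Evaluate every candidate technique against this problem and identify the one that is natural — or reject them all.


Method: no special technique — nothing telescopes and nothing is geometric; polynomial terms in j sum term by term.
- the binomial theorem — no binomial coefficients pair up with complementary powers here.
- the geometric series formula: the ratio of consecutive terms depends on the index.


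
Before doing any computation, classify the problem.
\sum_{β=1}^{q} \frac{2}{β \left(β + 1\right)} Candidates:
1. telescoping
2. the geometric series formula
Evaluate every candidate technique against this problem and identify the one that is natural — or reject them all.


Method: telescoping — poles of \frac{2}{β \left(β + 1\right)} differ by an integer, the telltale of a telescoping partial-fraction sum.
- telescoping: applies; the problem has the shape this method handles.
- the geometric series formula: the ratio of consecutive terms depends on the index.


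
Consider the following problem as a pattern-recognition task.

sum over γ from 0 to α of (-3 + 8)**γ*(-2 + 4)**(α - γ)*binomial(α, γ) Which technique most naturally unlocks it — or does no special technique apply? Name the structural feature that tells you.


Diagnosis: the binomial theorem — the summand is term γ of a binomial expansion in (-3 + 8) and (-2 + 4); the whole sum is a single power.


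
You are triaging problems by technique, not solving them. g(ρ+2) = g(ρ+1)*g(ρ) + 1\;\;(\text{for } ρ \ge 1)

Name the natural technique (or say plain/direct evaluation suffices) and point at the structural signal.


Best approach: no special technique — the unknown enters the rule nonlinearly, not as a weighted sum — no linear method is even well-posed.


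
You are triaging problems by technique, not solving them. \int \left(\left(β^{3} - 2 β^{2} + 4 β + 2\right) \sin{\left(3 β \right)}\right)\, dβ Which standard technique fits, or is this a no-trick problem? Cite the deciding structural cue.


Diagnosis: integration by parts — a polynomial factor β^{3} - 2 β^{2} + 4 β + 2 multiplies \sin{\left(3 β \right)}; differentiating β^{3} - 2 β^{2} + 4 β + 2 lowers its degree while \sin{\left(3 β \right)} integrates cleanly, so parts wins.


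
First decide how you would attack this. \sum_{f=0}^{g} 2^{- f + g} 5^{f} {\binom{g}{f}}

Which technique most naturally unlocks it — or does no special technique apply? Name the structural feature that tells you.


Method: the binomial theorem — binomial coefficients against complementary powers of 5 and 2: recognize the binomial expansion and resum.


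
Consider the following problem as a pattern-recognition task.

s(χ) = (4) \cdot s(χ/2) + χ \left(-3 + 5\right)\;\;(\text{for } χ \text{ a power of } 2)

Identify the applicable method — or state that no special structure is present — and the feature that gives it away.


Method: the master substitution — the argument contracts 2-fold per step: reindex χ exponentially and solve the linear recurrence in the new index.


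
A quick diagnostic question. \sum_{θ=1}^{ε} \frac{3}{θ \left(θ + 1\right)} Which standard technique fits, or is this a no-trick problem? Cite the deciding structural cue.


Best approach: telescoping — after splitting \frac{3}{θ \left(θ + 1\right)} into partial fractions, the pieces are shifted copies of one function and cancel telescopically.
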